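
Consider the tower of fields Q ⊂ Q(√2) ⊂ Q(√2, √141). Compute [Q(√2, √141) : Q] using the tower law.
[Q(√2, √141) : Q] = 4

[Q(√2):Q] = 2 (min poly x^2 - 2, irreducible since 2 is squarefree > 1). For the top step, suppose √141 ∈ Q(√2), say √141 = c + d√2 with c, d ∈ Q. Squaring: 141 = c^2 + 2d^2 + 2cd√2. Since √2 ∉ Q this forces 2cd = 0. If d = 0 then √141 = c ∈ Q, contradicting 141 squarefree > 1. If c = 0 then 141 = 2d^2, so 2·141 = (2d)^2 is a perfect square in Q — but 2·141 = 282 is not a perfect square (since 2 and 141 are distinct squarefree integers). Contradiction. Hence √141 ∉ Q(√2), so x^2 - 141 stays irreducible over Q(√2) and [Q(√2, √141) : Q(√2)] = 2. By the tower law, [Q(√2, √141) : Q] = 2 · 2 = 4.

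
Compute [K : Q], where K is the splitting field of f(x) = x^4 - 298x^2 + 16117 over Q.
[K : Q] = 4

Solving the quadratic in x^2: x^2 = (298 ± √(298^2 - 4·16117))/2 = (298 ± √24336)/2 = (298 ± 156)/2, giving x^2 = 71 or x^2 = 227. So f(x) = (x^2 - 71)(x^2 - 227) and the roots of f are ±√71, ±√227. Hence the splitting field is K = Q(√71, √227). Since 71 and 227 are distinct squarefree integers > 1, their product 16117 is not a perfect square, so √227 ∉ Q(√71). By the tower law [K:Q] = [Q(√71,√227):Q(√71)] · [Q(√71):Q] = 2 · 2 = 4.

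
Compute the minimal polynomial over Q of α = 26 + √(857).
m_α(x) = x^2 - 52x - 181

From α - 26 = √(857), squaring gives (α - 26)^2 = 857, i.e. α^2 - 52α + 676 = 857, so α^2 - 52α - 181 = 0. The discriminant of x^2 - 52x - 181 is (-52)^2 - 4·(-181) = 2704 + 724 = 3428, and 4·(857) is not a perfect square in Q since 857 is squarefree and ≠ 1. Hence x^2 - 52x - 181 is irreducible over Q and is the minimal polynomial of α.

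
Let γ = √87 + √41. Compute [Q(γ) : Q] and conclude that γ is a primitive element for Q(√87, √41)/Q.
[Q(γ) : Q] = 4 (equivalently, Q(γ) = Q(√87, √41))

Obviously Q(γ) ⊆ Q(√87, √41), and [Q(√87, √41):Q] = 4 (since 87, 41 are distinct squarefree integers > 1 with 3567 not a perfect square). To show equality we compute the minimal polynomial of γ. From γ = √87 + √41: γ^2 = 87 + 2√(3567) + 41 = 128 + 2√(3567), so γ^2 - 128 = 2√(3567); squaring, (γ^2 - 128)^2 = 4·3567, i.e. γ^4 - 256γ^2 + 16384 - 14268 = 0, i.e. γ^4 - 256γ^2 + 2116 = 0. So γ is a root of x^4 - 256x^2 + 2116. This polynomial is irreducible over Q: it has no rational root (each ±√87 ± √41 is irrational), and any factorization into two quadratics over Q would force √(3567) ∈ Q (pairing opposite roots) or √87, √41 ∈ Q (other pairings), all impossible. Hence [Q(γ):Q] = 4 = [Q(√87, √41):Q], so Q(γ) = Q(√87, √41).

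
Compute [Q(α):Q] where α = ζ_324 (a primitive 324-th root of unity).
[Q(α):Q] = 108

The minimal polynomial of ζ_324 over Q is the 324-th cyclotomic polynomial Φ_324(x), which is irreducible over Q and has degree φ(324) = 108. Hence [Q(α):Q] = φ(324) = 108.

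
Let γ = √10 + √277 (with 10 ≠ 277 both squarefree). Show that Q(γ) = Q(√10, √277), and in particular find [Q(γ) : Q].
[Q(γ) : Q] = 4 (equivalently, Q(γ) = Q(√10, √277))

Obviously Q(γ) ⊆ Q(√10, √277), and [Q(√10, √277):Q] = 4 (since 10, 277 are distinct squarefree integers > 1 with 2770 not a perfect square). To show equality we compute the minimal polynomial of γ. From γ = √10 + √277: γ^2 = 10 + 2√(2770) + 277 = 287 + 2√(2770), so γ^2 - 287 = 2√(2770); squaring, (γ^2 - 287)^2 = 4·2770, i.e. γ^4 - 574γ^2 + 82369 - 11080 = 0, i.e. γ^4 - 574γ^2 + 71289 = 0. So γ is a root of x^4 - 574x^2 + 71289. This polynomial is irreducible over Q: it has no rational root (each ±√10 ± √277 is irrational), and any factorization into two quadratics over Q would force √(2770) ∈ Q (pairing opposite roots) or √10, √277 ∈ Q (other pairings), all impossible. Hence [Q(γ):Q] = 4 = [Q(√10, √277):Q], so Q(γ) = Q(√10, √277).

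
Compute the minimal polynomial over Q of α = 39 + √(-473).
m_α(x) = x^2 - 78x + 1994

From α - 39 = √(-473), squaring gives (α - 39)^2 = -473, i.e. α^2 - 78α + 1521 = -473, so α^2 - 78α + 1994 = 0. The discriminant of x^2 - 78x + 1994 is (-78)^2 - 4·(1994) = 6084 - 7976 = -1892, and 4·(-473) is not a perfect square in Q since -473 is squarefree and ≠ 1. Hence x^2 - 78x + 1994 is irreducible over Q and is the minimal polynomial of α.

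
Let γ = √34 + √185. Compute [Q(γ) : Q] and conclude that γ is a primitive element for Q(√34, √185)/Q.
[Q(γ) : Q] = 4 (equivalently, Q(γ) = Q(√34, √185))

Obviously Q(γ) ⊆ Q(√34, √185), and [Q(√34, √185):Q] = 4 (since 34, 185 are distinct squarefree integers > 1 with 6290 not a perfect square). To show equality we compute the minimal polynomial of γ. From γ = √34 + √185: γ^2 = 34 + 2√(6290) + 185 = 219 + 2√(6290), so γ^2 - 219 = 2√(6290); squaring, (γ^2 - 219)^2 = 4·6290, i.e. γ^4 - 438γ^2 + 47961 - 25160 = 0, i.e. γ^4 - 438γ^2 + 22801 = 0. So γ is a root of x^4 - 438x^2 + 22801. This polynomial is irreducible over Q: it has no rational root (each ±√34 ± √185 is irrational), and any factorization into two quadratics over Q would force √(6290) ∈ Q (pairing opposite roots) or √34, √185 ∈ Q (other pairings), all impossible. Hence [Q(γ):Q] = 4 = [Q(√34, √185):Q], so Q(γ) = Q(√34, √185).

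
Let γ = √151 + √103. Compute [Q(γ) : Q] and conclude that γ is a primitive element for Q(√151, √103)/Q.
[Q(γ) : Q] = 4 (equivalently, Q(γ) = Q(√151, √103))

Obviously Q(γ) ⊆ Q(√151, √103), and [Q(√151, √103):Q] = 4 (since 151, 103 are distinct squarefree integers > 1 with 15553 not a perfect square). To show equality we compute the minimal polynomial of γ. From γ = √151 + √103: γ^2 = 151 + 2√(15553) + 103 = 254 + 2√(15553), so γ^2 - 254 = 2√(15553); squaring, (γ^2 - 254)^2 = 4·15553, i.e. γ^4 - 508γ^2 + 64516 - 62212 = 0, i.e. γ^4 - 508γ^2 + 2304 = 0. So γ is a root of x^4 - 508x^2 + 2304. This polynomial is irreducible over Q: it has no rational root (each ±√151 ± √103 is irrational), and any factorization into two quadratics over Q would force √(15553) ∈ Q (pairing opposite roots) or √151, √103 ∈ Q (other pairings), all impossible. Hence [Q(γ):Q] = 4 = [Q(√151, √103):Q], so Q(γ) = Q(√151, √103).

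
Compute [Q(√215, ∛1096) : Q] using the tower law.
[Q(√215, ∛1096) : Q] = 6

Let L = Q(√215, ∛1096). Since Q(√215) ⊂ L and [Q(√215):Q] = 2, the tower law gives 2 | [L:Q]. Likewise Q(∛1096) ⊂ L with [Q(∛1096):Q] = 3 (because 1096 is not a perfect cube), so 3 | [L:Q]. As gcd(2,3) = 1, [L:Q] is divisible by 6. Conversely L is generated over Q by √215 and ∛1096, so [L:Q] ≤ 2·3 = 6. Therefore [Q(√215, ∛1096) : Q] = 6.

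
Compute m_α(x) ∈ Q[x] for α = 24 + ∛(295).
m_α(x) = x^3 - 72x^2 + 1728x - 14119

Set β = α - 24 = ∛(295), so β^3 = 295. Then (α - 24)^3 - 295 = 0, i.e. α is a root of g(x) = (x - 24)^3 - 295 = x^3 - 72x^2 + 1728x - 14119. Since g(x) = h(x - 24) where h(x) = x^3 - 295, and h is irreducible over Q (because 295 is not a perfect cube, so h has no rational root, and a monic cubic with no rational root is irreducible), g is also irreducible (irreducibility is preserved under the substitution x → x - 24). Hence m_α(x) = x^3 - 72x^2 + 1728x - 14119.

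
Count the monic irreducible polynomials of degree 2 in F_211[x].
There are 22155 monic irreducible polynomials of degree 2 over F_211

Each element of F_{211^2} that lies in no proper subfield is a root of exactly one monic irreducible of degree 2 over F_211, and each such polynomial has 2 distinct roots in F_{211^2}. By Möbius inversion the count is N_211(2) = (1/2) Σ_{d|2} μ(2/d) · 211^d = (1/2)(μ(2)·211^1 + μ(1)·211^2) = 44310/2 = 22155.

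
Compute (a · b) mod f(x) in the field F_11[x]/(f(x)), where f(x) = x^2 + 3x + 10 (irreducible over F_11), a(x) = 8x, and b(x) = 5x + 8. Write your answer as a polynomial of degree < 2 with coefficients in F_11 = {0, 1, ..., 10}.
a · b ≡ 10x + 7 (mod f(x))

Multiply in F_11[x]: a(x)·b(x) = (8x)·(5x + 8) = 7x^2 + 9x. This has degree ≥ 2, so divide by f(x) over F_11: 7x^2 + 9x = (7)·(x^2 + 3x + 10) + (10x + 7). Hence a·b ≡ 10x + 7 (mod f). (F_11[x]/(f) is a field with 11^2 = 121 elements since f is irreducible of degree 2.)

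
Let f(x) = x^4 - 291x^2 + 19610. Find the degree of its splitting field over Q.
[K : Q] = 4

Solving the quadratic in x^2: x^2 = (291 ± √(291^2 - 4·19610))/2 = (291 ± √6241)/2 = (291 ± 79)/2, giving x^2 = 106 or x^2 = 185. So f(x) = (x^2 - 106)(x^2 - 185) and the roots of f are ±√106, ±√185. Hence the splitting field is K = Q(√106, √185). Since 106 and 185 are distinct squarefree integers > 1, their product 19610 is not a perfect square, so √185 ∉ Q(√106). By the tower law [K:Q] = [Q(√106,√185):Q(√106)] · [Q(√106):Q] = 2 · 2 = 4.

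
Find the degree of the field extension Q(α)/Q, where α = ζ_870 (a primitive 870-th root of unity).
[Q(α):Q] = 224

The minimal polynomial of ζ_870 over Q is the 870-th cyclotomic polynomial Φ_870(x), which is irreducible over Q and has degree φ(870) = 224. Hence [Q(α):Q] = φ(870) = 224.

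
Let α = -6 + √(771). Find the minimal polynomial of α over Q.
m_α(x) = x^2 + 12x - 735

From α + 6 = √(771), squaring gives (α + 6)^2 = 771, i.e. α^2 + 12α + 36 = 771, so α^2 + 12α - 735 = 0. The discriminant of x^2 + 12x - 735 is (12)^2 - 4·(-735) = 144 + 2940 = 3084, and 4·(771) is not a perfect square in Q since 771 is squarefree and ≠ 1. Hence x^2 + 12x - 735 is irreducible over Q and is the minimal polynomial of α.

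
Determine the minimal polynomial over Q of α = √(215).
m_α(x) = x^2 - 215

α satisfies α^2 - 215 = 0, so x^2 - 215 annihilates α. Since d = 215 is squarefree and ≠ 1, it is not a perfect square in Q, so x^2 - 215 has no rational root and is therefore irreducible over Q (a degree-2 polynomial over a field is irreducible iff it has no root). Hence m_α(x) = x^2 - 215.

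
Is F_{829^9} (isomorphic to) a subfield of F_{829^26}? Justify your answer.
No: F_{829^9} is not a subfield of F_{829^26}

F_{p^m} embeds in F_{p^n} iff m | n. Here 9 ∤ 26 (since 26 = 2·9 + 8 with remainder 8 ≠ 0), so F_{829^9} is not a subfield of F_{829^26}. Equivalently: if it were, the tower law would give 9 = [F_{829^9}:F_829] dividing [F_{829^26}:F_829] = 26, contradiction.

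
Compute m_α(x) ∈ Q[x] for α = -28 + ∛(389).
m_α(x) = x^3 + 84x^2 + 2352x + 21563

Set β = α + 28 = ∛(389), so β^3 = 389. Then (α + 28)^3 - 389 = 0, i.e. α is a root of g(x) = (x + 28)^3 - 389 = x^3 + 84x^2 + 2352x + 21563. Since g(x) = h(x + 28) where h(x) = x^3 - 389, and h is irreducible over Q (because 389 is not a perfect cube, so h has no rational root, and a monic cubic with no rational root is irreducible), g is also irreducible (irreducibility is preserved under the substitution x → x + 28). Hence m_α(x) = x^3 + 84x^2 + 2352x + 21563.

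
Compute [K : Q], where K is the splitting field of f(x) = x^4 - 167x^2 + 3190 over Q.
[K : Q] = 4

Solving the quadratic in x^2: x^2 = (167 ± √(167^2 - 4·3190))/2 = (167 ± √15129)/2 = (167 ± 123)/2, giving x^2 = 145 or x^2 = 22. So f(x) = (x^2 - 145)(x^2 - 22) and the roots of f are ±√145, ±√22. Hence the splitting field is K = Q(√145, √22). Since 145 and 22 are distinct squarefree integers > 1, their product 3190 is not a perfect square, so √22 ∉ Q(√145). By the tower law [K:Q] = [Q(√145,√22):Q(√145)] · [Q(√145):Q] = 2 · 2 = 4.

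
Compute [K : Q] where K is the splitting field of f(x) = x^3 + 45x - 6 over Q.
[K : Q] = 6

By the rational root test, any rational root of the monic integer polynomial f(x) = x^3 + 45x - 6 must be an integer dividing the constant term -6, i.e. one of ±{1, 2, 3, 6}. Evaluating: f(1) = 40, f(-1) = -52, f(2) = 92, f(-2) = -104, f(3) = 156, f(-3) = -168, f(6) = 480, f(-6) = -492; none is 0, so f has no rational root and is therefore irreducible over Q (a cubic with no linear factor over a field is irreducible). For an irreducible cubic, the Galois group is A_3 or S_3 according as the discriminant disc(f) = -4a^3 - 27b^2 = -4·(45)^3 - 27·(-6)^2 = -365472 is or is not a square in Q. Here disc(f) = -365472 is not a perfect square in Q, so the Galois group of f over Q is not contained in A_3 and must be all of S_3. The splitting field has degree |S_3| = 6 over Q, so [K : Q] = 6.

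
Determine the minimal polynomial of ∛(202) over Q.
m_α(x) = x^3 - 202

α satisfies α^3 = 202, so x^3 - 202 annihilates α. By the rational root test, a rational root p/q (in lowest terms) of x^3 - 202 would satisfy p^3 = 202 q^3, forcing q = 1 and p^3 = 202; but 202 is not a perfect cube, contradiction. A monic cubic over Q with no rational root is irreducible (any nontrivial factorization would include a linear factor). Hence x^3 - 202 is the minimal polynomial of α, and in particular [Q(α):Q] = 3.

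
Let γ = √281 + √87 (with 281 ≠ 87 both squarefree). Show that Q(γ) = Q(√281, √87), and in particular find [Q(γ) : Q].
[Q(γ) : Q] = 4 (equivalently, Q(γ) = Q(√281, √87))

Obviously Q(γ) ⊆ Q(√281, √87), and [Q(√281, √87):Q] = 4 (since 281, 87 are distinct squarefree integers > 1 with 24447 not a perfect square). To show equality we compute the minimal polynomial of γ. From γ = √281 + √87: γ^2 = 281 + 2√(24447) + 87 = 368 + 2√(24447), so γ^2 - 368 = 2√(24447); squaring, (γ^2 - 368)^2 = 4·24447, i.e. γ^4 - 736γ^2 + 135424 - 97788 = 0, i.e. γ^4 - 736γ^2 + 37636 = 0. So γ is a root of x^4 - 736x^2 + 37636. This polynomial is irreducible over Q: it has no rational root (each ±√281 ± √87 is irrational), and any factorization into two quadratics over Q would force √(24447) ∈ Q (pairing opposite roots) or √281, √87 ∈ Q (other pairings), all impossible. Hence [Q(γ):Q] = 4 = [Q(√281, √87):Q], so Q(γ) = Q(√281, √87).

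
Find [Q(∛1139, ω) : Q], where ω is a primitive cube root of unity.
[Q(∛1139, ω) : Q] = 6

[Q(∛1139):Q] = 3 (min poly x^3 - 1139, irreducible since 1139 is not a perfect cube). [Q(ω):Q] = 2 (min poly x^2 + x + 1). Since Q(∛1139) ⊂ R and ω ∉ R, we have ω ∉ Q(∛1139), so x^2 + x + 1 remains irreducible over Q(∛1139) and [Q(∛1139, ω) : Q(∛1139)] = 2. By the tower law, [Q(∛1139, ω) : Q] = 3 · 2 = 6. (In fact Q(∛1139, ω) is the splitting field of x^3 - 1139 over Q.)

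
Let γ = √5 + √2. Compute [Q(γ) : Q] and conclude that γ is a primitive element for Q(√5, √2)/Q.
[Q(γ) : Q] = 4 (equivalently, Q(γ) = Q(√5, √2))

Obviously Q(γ) ⊆ Q(√5, √2), and [Q(√5, √2):Q] = 4 (since 5, 2 are distinct squarefree integers > 1 with 10 not a perfect square). To show equality we compute the minimal polynomial of γ. From γ = √5 + √2: γ^2 = 5 + 2√(10) + 2 = 7 + 2√(10), so γ^2 - 7 = 2√(10); squaring, (γ^2 - 7)^2 = 4·10, i.e. γ^4 - 14γ^2 + 49 - 40 = 0, i.e. γ^4 - 14γ^2 + 9 = 0. So γ is a root of x^4 - 14x^2 + 9. This polynomial is irreducible over Q: it has no rational root (each ±√5 ± √2 is irrational), and any factorization into two quadratics over Q would force √(10) ∈ Q (pairing opposite roots) or √5, √2 ∈ Q (other pairings), all impossible. Hence [Q(γ):Q] = 4 = [Q(√5, √2):Q], so Q(γ) = Q(√5, √2).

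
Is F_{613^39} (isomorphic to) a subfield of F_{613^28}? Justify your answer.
No: F_{613^39} is not a subfield of F_{613^28}

F_{p^m} embeds in F_{p^n} iff m | n. Here 39 ∤ 28 (since 28 = 0·39 + 28 with remainder 28 ≠ 0), so F_{613^39} is not a subfield of F_{613^28}. Equivalently: if it were, the tower law would give 39 = [F_{613^39}:F_613] dividing [F_{613^28}:F_613] = 28, contradiction.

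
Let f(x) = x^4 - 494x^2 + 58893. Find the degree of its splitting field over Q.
[K : Q] = 4

Solving the quadratic in x^2: x^2 = (494 ± √(494^2 - 4·58893))/2 = (494 ± √8464)/2 = (494 ± 92)/2, giving x^2 = 293 or x^2 = 201. So f(x) = (x^2 - 293)(x^2 - 201) and the roots of f are ±√293, ±√201. Hence the splitting field is K = Q(√293, √201). Since 293 and 201 are distinct squarefree integers > 1, their product 58893 is not a perfect square, so √201 ∉ Q(√293). By the tower law [K:Q] = [Q(√293,√201):Q(√293)] · [Q(√293):Q] = 2 · 2 = 4.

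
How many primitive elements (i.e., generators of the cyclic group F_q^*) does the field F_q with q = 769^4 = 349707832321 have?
There are φ(349707832320) = 68388126720 primitive elements

F_q^* is cyclic of order q - 1 = 349707832320. A cyclic group of order m has exactly φ(m) generators. Here m = 349707832320 = 2^10 · 3 · 5 · 7 · 11 · 17 · 17393, so the number of primitive elements is φ(349707832320) = 68388126720.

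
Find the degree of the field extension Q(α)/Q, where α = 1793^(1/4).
[Q(α):Q] = 4

α is a root of x^4 - 1793. By Eisenstein's criterion at the prime p = 11 (which divides the constant term 1793 but p^2 = 121 does not, since 1793 is squarefree), x^4 - 1793 is irreducible over Q. Hence [Q(α):Q] = 4.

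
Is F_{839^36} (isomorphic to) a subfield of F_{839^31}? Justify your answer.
No: F_{839^36} is not a subfield of F_{839^31}

F_{p^m} embeds in F_{p^n} iff m | n. Here 36 ∤ 31 (since 31 = 0·36 + 31 with remainder 31 ≠ 0), so F_{839^36} is not a subfield of F_{839^31}. Equivalently: if it were, the tower law would give 36 = [F_{839^36}:F_839] dividing [F_{839^31}:F_839] = 31, contradiction.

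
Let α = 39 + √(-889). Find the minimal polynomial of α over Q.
m_α(x) = x^2 - 78x + 2410

From α - 39 = √(-889), squaring gives (α - 39)^2 = -889, i.e. α^2 - 78α + 1521 = -889, so α^2 - 78α + 2410 = 0. The discriminant of x^2 - 78x + 2410 is (-78)^2 - 4·(2410) = 6084 - 9640 = -3556, and 4·(-889) is not a perfect square in Q since -889 is squarefree and ≠ 1. Hence x^2 - 78x + 2410 is irreducible over Q and is the minimal polynomial of α.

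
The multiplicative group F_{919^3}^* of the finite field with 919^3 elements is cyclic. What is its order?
|F_{919^3}^*| = 776151558

F_{919^3} has 919^3 = 776151559 elements; its multiplicative group consists of all nonzero elements, so |F_{919^3}^*| = 776151559 - 1 = 776151558. (It is cyclic since any finite subgroup of the multiplicative group of a field is cyclic.)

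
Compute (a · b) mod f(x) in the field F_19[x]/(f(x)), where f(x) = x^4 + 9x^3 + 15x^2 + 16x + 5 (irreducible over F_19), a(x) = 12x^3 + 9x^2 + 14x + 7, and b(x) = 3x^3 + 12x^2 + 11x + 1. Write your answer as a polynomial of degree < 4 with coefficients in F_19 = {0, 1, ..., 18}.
a · b ≡ 4x^3 + 18x^2 + 14x + 17 (mod f(x))

Multiply in F_19[x]: a(x)·b(x) = (12x^3 + 9x^2 + 14x + 7)·(3x^3 + 12x^2 + 11x + 1) = 17x^6 + 16x^4 + 15x^3 + 15x + 7. This has degree ≥ 4, so divide by f(x) over F_19: 17x^6 + 16x^4 + 15x^3 + 15x + 7 = (17x^2 + 18x + 17)·(x^4 + 9x^3 + 15x^2 + 16x + 5) + (4x^3 + 18x^2 + 14x + 17). Hence a·b ≡ 4x^3 + 18x^2 + 14x + 17 (mod f). (F_19[x]/(f) is a field with 19^4 = 130321 elements since f is irreducible of degree 4.)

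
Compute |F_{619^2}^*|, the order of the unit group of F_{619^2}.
|F_{619^2}^*| = 383160

F_{619^2} has 619^2 = 383161 elements; its multiplicative group consists of all nonzero elements, so |F_{619^2}^*| = 383161 - 1 = 383160. (It is cyclic since any finite subgroup of the multiplicative group of a field is cyclic.)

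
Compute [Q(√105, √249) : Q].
[Q(√105, √249) : Q] = 4

[Q(√105):Q] = 2 (min poly x^2 - 105, irreducible since 105 is squarefree > 1). For the top step, suppose √249 ∈ Q(√105), say √249 = c + d√105 with c, d ∈ Q. Squaring: 249 = c^2 + 105d^2 + 2cd√105. Since √105 ∉ Q this forces 2cd = 0. If d = 0 then √249 = c ∈ Q, contradicting 249 squarefree > 1. If c = 0 then 249 = 105d^2, so 105·249 = (105d)^2 is a perfect square in Q — but 105·249 = 26145 is not a perfect square (since 105 and 249 are distinct squarefree integers). Contradiction. Hence √249 ∉ Q(√105), so x^2 - 249 stays irreducible over Q(√105) and [Q(√105, √249) : Q(√105)] = 2. By the tower law, [Q(√105, √249) : Q] = 2 · 2 = 4.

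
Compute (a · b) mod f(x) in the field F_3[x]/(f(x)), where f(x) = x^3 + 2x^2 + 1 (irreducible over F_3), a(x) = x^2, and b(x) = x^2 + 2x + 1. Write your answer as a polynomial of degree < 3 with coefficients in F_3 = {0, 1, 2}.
a · b ≡ x^2 + 2x (mod f(x))

Multiply in F_3[x]: a(x)·b(x) = (x^2)·(x^2 + 2x + 1) = x^4 + 2x^3 + x^2. This has degree ≥ 3, so divide by f(x) over F_3: x^4 + 2x^3 + x^2 = (x)·(x^3 + 2x^2 + 1) + (x^2 + 2x). Hence a·b ≡ x^2 + 2x (mod f). (F_3[x]/(f) is a field with 3^3 = 27 elements since f is irreducible of degree 3.)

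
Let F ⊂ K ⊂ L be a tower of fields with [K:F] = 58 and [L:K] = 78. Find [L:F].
[L:F] = 4524

The tower law says that for any tower of field extensions F ⊂ K ⊂ L with finite degrees, [L:F] = [L:K] · [K:F]. Here this gives [L:F] = 78 · 58 = 4524.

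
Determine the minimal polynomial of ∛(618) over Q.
m_α(x) = x^3 - 618

α satisfies α^3 = 618, so x^3 - 618 annihilates α. By the rational root test, a rational root p/q (in lowest terms) of x^3 - 618 would satisfy p^3 = 618 q^3, forcing q = 1 and p^3 = 618; but 618 is not a perfect cube, contradiction. A monic cubic over Q with no rational root is irreducible (any nontrivial factorization would include a linear factor). Hence x^3 - 618 is the minimal polynomial of α, and in particular [Q(α):Q] = 3.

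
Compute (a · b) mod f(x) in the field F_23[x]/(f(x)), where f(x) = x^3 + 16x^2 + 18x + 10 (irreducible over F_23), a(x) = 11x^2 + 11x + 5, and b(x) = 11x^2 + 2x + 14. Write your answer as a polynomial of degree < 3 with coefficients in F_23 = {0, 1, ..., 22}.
a · b ≡ 15x^2 + 17x + 14 (mod f(x))

Multiply in F_23[x]: a(x)·b(x) = (11x^2 + 11x + 5)·(11x^2 + 2x + 14) = 6x^4 + 5x^3 + x^2 + 3x + 1. This has degree ≥ 3, so divide by f(x) over F_23: 6x^4 + 5x^3 + x^2 + 3x + 1 = (6x + 1)·(x^3 + 16x^2 + 18x + 10) + (15x^2 + 17x + 14). Hence a·b ≡ 15x^2 + 17x + 14 (mod f). (F_23[x]/(f) is a field with 23^3 = 12167 elements since f is irreducible of degree 3.)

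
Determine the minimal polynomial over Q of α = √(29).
m_α(x) = x^2 - 29

α satisfies α^2 - 29 = 0, so x^2 - 29 annihilates α. Since d = 29 is squarefree and ≠ 1, it is not a perfect square in Q, so x^2 - 29 has no rational root and is therefore irreducible over Q (a degree-2 polynomial over a field is irreducible iff it has no root). Hence m_α(x) = x^2 - 29.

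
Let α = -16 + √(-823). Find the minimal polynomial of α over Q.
m_α(x) = x^2 + 32x + 1079

From α + 16 = √(-823), squaring gives (α + 16)^2 = -823, i.e. α^2 + 32α + 256 = -823, so α^2 + 32α + 1079 = 0. The discriminant of x^2 + 32x + 1079 is (32)^2 - 4·(1079) = 1024 - 4316 = -3292, and 4·(-823) is not a perfect square in Q since -823 is squarefree and ≠ 1. Hence x^2 + 32x + 1079 is irreducible over Q and is the minimal polynomial of α.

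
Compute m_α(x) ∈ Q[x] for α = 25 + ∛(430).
m_α(x) = x^3 - 75x^2 + 1875x - 16055

Set β = α - 25 = ∛(430), so β^3 = 430. Then (α - 25)^3 - 430 = 0, i.e. α is a root of g(x) = (x - 25)^3 - 430 = x^3 - 75x^2 + 1875x - 16055. Since g(x) = h(x - 25) where h(x) = x^3 - 430, and h is irreducible over Q (because 430 is not a perfect cube, so h has no rational root, and a monic cubic with no rational root is irreducible), g is also irreducible (irreducibility is preserved under the substitution x → x - 25). Hence m_α(x) = x^3 - 75x^2 + 1875x - 16055.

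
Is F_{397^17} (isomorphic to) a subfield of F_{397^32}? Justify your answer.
No: F_{397^17} is not a subfield of F_{397^32}

F_{p^m} embeds in F_{p^n} iff m | n. Here 17 ∤ 32 (since 32 = 1·17 + 15 with remainder 15 ≠ 0), so F_{397^17} is not a subfield of F_{397^32}. Equivalently: if it were, the tower law would give 17 = [F_{397^17}:F_397] dividing [F_{397^32}:F_397] = 32, contradiction.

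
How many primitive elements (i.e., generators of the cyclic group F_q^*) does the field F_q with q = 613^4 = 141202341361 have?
There are φ(141202341360) = 34608218112 primitive elements

F_q^* is cyclic of order q - 1 = 141202341360. A cyclic group of order m has exactly φ(m) generators. Here m = 141202341360 = 2^4 · 3^2 · 5 · 17 · 53 · 307 · 709, so the number of primitive elements is φ(141202341360) = 34608218112.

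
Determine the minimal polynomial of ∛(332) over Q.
m_α(x) = x^3 - 332

α satisfies α^3 = 332, so x^3 - 332 annihilates α. By the rational root test, a rational root p/q (in lowest terms) of x^3 - 332 would satisfy p^3 = 332 q^3, forcing q = 1 and p^3 = 332; but 332 is not a perfect cube, contradiction. A monic cubic over Q with no rational root is irreducible (any nontrivial factorization would include a linear factor). Hence x^3 - 332 is the minimal polynomial of α, and in particular [Q(α):Q] = 3.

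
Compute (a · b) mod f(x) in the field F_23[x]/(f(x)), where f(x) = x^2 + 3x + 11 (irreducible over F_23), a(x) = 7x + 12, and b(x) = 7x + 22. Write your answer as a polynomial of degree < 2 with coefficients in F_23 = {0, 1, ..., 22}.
a · b ≡ 22x + 1 (mod f(x))

Multiply in F_23[x]: a(x)·b(x) = (7x + 12)·(7x + 22) = 3x^2 + 8x + 11. This has degree ≥ 2, so divide by f(x) over F_23: 3x^2 + 8x + 11 = (3)·(x^2 + 3x + 11) + (22x + 1). Hence a·b ≡ 22x + 1 (mod f). (F_23[x]/(f) is a field with 23^2 = 529 elements since f is irreducible of degree 2.)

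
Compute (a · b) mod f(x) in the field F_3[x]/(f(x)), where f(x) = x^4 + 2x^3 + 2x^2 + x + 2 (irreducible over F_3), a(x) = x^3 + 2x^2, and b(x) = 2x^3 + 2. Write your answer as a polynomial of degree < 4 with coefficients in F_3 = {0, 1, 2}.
a · b ≡ 2x^3 + 2x^2 + x + 2 (mod f(x))

Multiply in F_3[x]: a(x)·b(x) = (x^3 + 2x^2)·(2x^3 + 2) = 2x^6 + x^5 + 2x^3 + x^2. This has degree ≥ 4, so divide by f(x) over F_3: 2x^6 + x^5 + 2x^3 + x^2 = (2x^2 + 2)·(x^4 + 2x^3 + 2x^2 + x + 2) + (2x^3 + 2x^2 + x + 2). Hence a·b ≡ 2x^3 + 2x^2 + x + 2 (mod f). (F_3[x]/(f) is a field with 3^4 = 81 elements since f is irreducible of degree 4.)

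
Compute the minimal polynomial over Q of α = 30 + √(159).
m_α(x) = x^2 - 60x + 741

From α - 30 = √(159), squaring gives (α - 30)^2 = 159, i.e. α^2 - 60α + 900 = 159, so α^2 - 60α + 741 = 0. The discriminant of x^2 - 60x + 741 is (-60)^2 - 4·(741) = 3600 - 2964 = 636, and 4·(159) is not a perfect square in Q since 159 is squarefree and ≠ 1. Hence x^2 - 60x + 741 is irreducible over Q and is the minimal polynomial of α.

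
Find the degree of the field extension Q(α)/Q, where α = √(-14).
[Q(α):Q] = 2

[Q(α):Q] equals the degree of the minimal polynomial of α. Here α^2 = -14 and x^2 + 14 is irreducible (d = -14 is squarefree, ≠ 1, hence not a square), so deg(m_α) = 2. Thus [Q(α):Q] = 2.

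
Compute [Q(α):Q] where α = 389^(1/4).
[Q(α):Q] = 4

α is a root of x^4 - 389. By Eisenstein's criterion at the prime p = 389 (which divides the constant term 389 but p^2 = 151321 does not, since 389 is squarefree), x^4 - 389 is irreducible over Q. Hence [Q(α):Q] = 4.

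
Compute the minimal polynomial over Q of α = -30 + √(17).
m_α(x) = x^2 + 60x + 883

From α + 30 = √(17), squaring gives (α + 30)^2 = 17, i.e. α^2 + 60α + 900 = 17, so α^2 + 60α + 883 = 0. The discriminant of x^2 + 60x + 883 is (60)^2 - 4·(883) = 3600 - 3532 = 68, and 4·(17) is not a perfect square in Q since 17 is squarefree and ≠ 1. Hence x^2 + 60x + 883 is irreducible over Q and is the minimal polynomial of α.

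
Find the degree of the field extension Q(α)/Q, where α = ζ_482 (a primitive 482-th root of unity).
[Q(α):Q] = 240

The minimal polynomial of ζ_482 over Q is the 482-th cyclotomic polynomial Φ_482(x), which is irreducible over Q and has degree φ(482) = 240. Hence [Q(α):Q] = φ(482) = 240.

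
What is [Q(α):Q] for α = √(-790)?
[Q(α):Q] = 2

[Q(α):Q] equals the degree of the minimal polynomial of α. Here α^2 = -790 and x^2 + 790 is irreducible (d = -790 is squarefree, ≠ 1, hence not a square), so deg(m_α) = 2. Thus [Q(α):Q] = 2.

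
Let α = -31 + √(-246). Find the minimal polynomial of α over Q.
m_α(x) = x^2 + 62x + 1207

From α + 31 = √(-246), squaring gives (α + 31)^2 = -246, i.e. α^2 + 62α + 961 = -246, so α^2 + 62α + 1207 = 0. The discriminant of x^2 + 62x + 1207 is (62)^2 - 4·(1207) = 3844 - 4828 = -984, and 4·(-246) is not a perfect square in Q since -246 is squarefree and ≠ 1. Hence x^2 + 62x + 1207 is irreducible over Q and is the minimal polynomial of α.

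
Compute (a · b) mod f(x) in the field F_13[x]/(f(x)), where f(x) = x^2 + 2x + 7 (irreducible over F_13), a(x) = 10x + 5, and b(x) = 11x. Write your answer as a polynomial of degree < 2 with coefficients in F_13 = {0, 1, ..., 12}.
a · b ≡ 4x + 10 (mod f(x))

Multiply in F_13[x]: a(x)·b(x) = (10x + 5)·(11x) = 6x^2 + 3x. This has degree ≥ 2, so divide by f(x) over F_13: 6x^2 + 3x = (6)·(x^2 + 2x + 7) + (4x + 10). Hence a·b ≡ 4x + 10 (mod f). (F_13[x]/(f) is a field with 13^2 = 169 elements since f is irreducible of degree 2.)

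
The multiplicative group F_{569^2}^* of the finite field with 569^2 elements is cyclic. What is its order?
|F_{569^2}^*| = 323760

F_{569^2} has 569^2 = 323761 elements; its multiplicative group consists of all nonzero elements, so |F_{569^2}^*| = 323761 - 1 = 323760. (It is cyclic since any finite subgroup of the multiplicative group of a field is cyclic.)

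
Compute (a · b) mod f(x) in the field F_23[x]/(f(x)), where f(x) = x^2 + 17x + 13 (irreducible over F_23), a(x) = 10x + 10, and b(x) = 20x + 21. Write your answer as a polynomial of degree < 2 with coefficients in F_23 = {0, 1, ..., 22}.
a · b ≡ 2 (mod f(x))

Multiply in F_23[x]: a(x)·b(x) = (10x + 10)·(20x + 21) = 16x^2 + 19x + 3. This has degree ≥ 2, so divide by f(x) over F_23: 16x^2 + 19x + 3 = (16)·(x^2 + 17x + 13) + (2). Hence a·b ≡ 2 (mod f). (F_23[x]/(f) is a field with 23^2 = 529 elements since f is irreducible of degree 2.)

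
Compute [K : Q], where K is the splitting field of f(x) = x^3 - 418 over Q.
[K : Q] = 6

The roots of x^3 - 418 are ∛418, ω∛418, ω^2∛418 where ω = e^(2πi/3) is a primitive cube root of unity, so K = Q(∛418, ω). Now [Q(∛418):Q] = 3 (since 418 is not a perfect cube, x^3 - 418 is irreducible) and [Q(ω):Q] = 2. Both 2 and 3 divide [K:Q], and [K:Q] ≤ 3·2 = 6, so [K:Q] = 6. (Equivalently: Q(∛418) ⊂ R but ω ∉ R, so [K : Q(∛418)] = 2.)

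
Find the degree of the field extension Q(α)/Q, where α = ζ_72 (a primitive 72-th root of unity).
[Q(α):Q] = 24

The minimal polynomial of ζ_72 over Q is the 72-th cyclotomic polynomial Φ_72(x), which is irreducible over Q and has degree φ(72) = 24. Hence [Q(α):Q] = φ(72) = 24.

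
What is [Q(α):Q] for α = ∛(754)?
[Q(α):Q] = 3

The minimal polynomial of α is x^3 - 754, irreducible over Q since 754 is not a perfect cube (so x^3 - 754 has no rational root). Hence [Q(α):Q] = deg(m_α) = 3.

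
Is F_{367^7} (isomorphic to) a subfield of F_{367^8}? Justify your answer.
No: F_{367^7} is not a subfield of F_{367^8}

F_{p^m} embeds in F_{p^n} iff m | n. Here 7 ∤ 8 (since 8 = 1·7 + 1 with remainder 1 ≠ 0), so F_{367^7} is not a subfield of F_{367^8}. Equivalently: if it were, the tower law would give 7 = [F_{367^7}:F_367] dividing [F_{367^8}:F_367] = 8, contradiction.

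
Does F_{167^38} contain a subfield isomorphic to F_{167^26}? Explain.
No: F_{167^26} is not a subfield of F_{167^38}

F_{p^m} embeds in F_{p^n} iff m | n. Here 26 ∤ 38 (since 38 = 1·26 + 12 with remainder 12 ≠ 0), so F_{167^26} is not a subfield of F_{167^38}. Equivalently: if it were, the tower law would give 26 = [F_{167^26}:F_167] dividing [F_{167^38}:F_167] = 38, contradiction.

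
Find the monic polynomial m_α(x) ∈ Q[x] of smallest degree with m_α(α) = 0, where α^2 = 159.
m_α(x) = x^2 - 159

α satisfies α^2 - 159 = 0, so x^2 - 159 annihilates α. Since d = 159 is squarefree and ≠ 1, it is not a perfect square in Q, so x^2 - 159 has no rational root and is therefore irreducible over Q (a degree-2 polynomial over a field is irreducible iff it has no root). Hence m_α(x) = x^2 - 159.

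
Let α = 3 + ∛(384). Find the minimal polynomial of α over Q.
m_α(x) = x^3 - 9x^2 + 27x - 411

Set β = α - 3 = ∛(384), so β^3 = 384. Then (α - 3)^3 - 384 = 0, i.e. α is a root of g(x) = (x - 3)^3 - 384 = x^3 - 9x^2 + 27x - 411. Since g(x) = h(x - 3) where h(x) = x^3 - 384, and h is irreducible over Q (because 384 is not a perfect cube, so h has no rational root, and a monic cubic with no rational root is irreducible), g is also irreducible (irreducibility is preserved under the substitution x → x - 3). Hence m_α(x) = x^3 - 9x^2 + 27x - 411.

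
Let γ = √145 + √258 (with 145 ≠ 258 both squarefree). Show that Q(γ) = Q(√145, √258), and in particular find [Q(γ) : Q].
[Q(γ) : Q] = 4 (equivalently, Q(γ) = Q(√145, √258))

Obviously Q(γ) ⊆ Q(√145, √258), and [Q(√145, √258):Q] = 4 (since 145, 258 are distinct squarefree integers > 1 with 37410 not a perfect square). To show equality we compute the minimal polynomial of γ. From γ = √145 + √258: γ^2 = 145 + 2√(37410) + 258 = 403 + 2√(37410), so γ^2 - 403 = 2√(37410); squaring, (γ^2 - 403)^2 = 4·37410, i.e. γ^4 - 806γ^2 + 162409 - 149640 = 0, i.e. γ^4 - 806γ^2 + 12769 = 0. So γ is a root of x^4 - 806x^2 + 12769. This polynomial is irreducible over Q: it has no rational root (each ±√145 ± √258 is irrational), and any factorization into two quadratics over Q would force √(37410) ∈ Q (pairing opposite roots) or √145, √258 ∈ Q (other pairings), all impossible. Hence [Q(γ):Q] = 4 = [Q(√145, √258):Q], so Q(γ) = Q(√145, √258).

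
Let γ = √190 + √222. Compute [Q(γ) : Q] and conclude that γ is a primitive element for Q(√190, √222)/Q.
[Q(γ) : Q] = 4 (equivalently, Q(γ) = Q(√190, √222))

Obviously Q(γ) ⊆ Q(√190, √222), and [Q(√190, √222):Q] = 4 (since 190, 222 are distinct squarefree integers > 1 with 42180 not a perfect square). To show equality we compute the minimal polynomial of γ. From γ = √190 + √222: γ^2 = 190 + 2√(42180) + 222 = 412 + 2√(42180), so γ^2 - 412 = 2√(42180); squaring, (γ^2 - 412)^2 = 4·42180, i.e. γ^4 - 824γ^2 + 169744 - 168720 = 0, i.e. γ^4 - 824γ^2 + 1024 = 0. So γ is a root of x^4 - 824x^2 + 1024. This polynomial is irreducible over Q: it has no rational root (each ±√190 ± √222 is irrational), and any factorization into two quadratics over Q would force √(42180) ∈ Q (pairing opposite roots) or √190, √222 ∈ Q (other pairings), all impossible. Hence [Q(γ):Q] = 4 = [Q(√190, √222):Q], so Q(γ) = Q(√190, √222).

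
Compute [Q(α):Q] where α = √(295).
[Q(α):Q] = 2

[Q(α):Q] equals the degree of the minimal polynomial of α. Here α^2 = 295 and x^2 - 295 is irreducible (d = 295 is squarefree, ≠ 1, hence not a square), so deg(m_α) = 2. Thus [Q(α):Q] = 2.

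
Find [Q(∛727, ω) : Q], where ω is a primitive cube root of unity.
[Q(∛727, ω) : Q] = 6

[Q(∛727):Q] = 3 (min poly x^3 - 727, irreducible since 727 is not a perfect cube). [Q(ω):Q] = 2 (min poly x^2 + x + 1). Since Q(∛727) ⊂ R and ω ∉ R, we have ω ∉ Q(∛727), so x^2 + x + 1 remains irreducible over Q(∛727) and [Q(∛727, ω) : Q(∛727)] = 2. By the tower law, [Q(∛727, ω) : Q] = 3 · 2 = 6. (In fact Q(∛727, ω) is the splitting field of x^3 - 727 over Q.)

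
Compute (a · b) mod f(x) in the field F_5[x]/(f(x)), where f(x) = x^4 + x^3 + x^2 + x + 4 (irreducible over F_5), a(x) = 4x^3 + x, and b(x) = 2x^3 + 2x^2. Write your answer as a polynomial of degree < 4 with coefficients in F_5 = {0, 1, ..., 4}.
a · b ≡ 4x^2 + x + 4 (mod f(x))

Multiply in F_5[x]: a(x)·b(x) = (4x^3 + x)·(2x^3 + 2x^2) = 3x^6 + 3x^5 + 2x^4 + 2x^3. This has degree ≥ 4, so divide by f(x) over F_5: 3x^6 + 3x^5 + 2x^4 + 2x^3 = (3x^2 + 4)·(x^4 + x^3 + x^2 + x + 4) + (4x^2 + x + 4). Hence a·b ≡ 4x^2 + x + 4 (mod f). (F_5[x]/(f) is a field with 5^4 = 625 elements since f is irreducible of degree 4.)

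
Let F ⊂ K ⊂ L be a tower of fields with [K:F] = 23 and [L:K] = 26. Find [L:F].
[L:F] = 598

The tower law says that for any tower of field extensions F ⊂ K ⊂ L with finite degrees, [L:F] = [L:K] · [K:F]. Here this gives [L:F] = 26 · 23 = 598.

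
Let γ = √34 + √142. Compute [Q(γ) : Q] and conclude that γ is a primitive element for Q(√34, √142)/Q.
[Q(γ) : Q] = 4 (equivalently, Q(γ) = Q(√34, √142))

Obviously Q(γ) ⊆ Q(√34, √142), and [Q(√34, √142):Q] = 4 (since 34, 142 are distinct squarefree integers > 1 with 4828 not a perfect square). To show equality we compute the minimal polynomial of γ. From γ = √34 + √142: γ^2 = 34 + 2√(4828) + 142 = 176 + 2√(4828), so γ^2 - 176 = 2√(4828); squaring, (γ^2 - 176)^2 = 4·4828, i.e. γ^4 - 352γ^2 + 30976 - 19312 = 0, i.e. γ^4 - 352γ^2 + 11664 = 0. So γ is a root of x^4 - 352x^2 + 11664. This polynomial is irreducible over Q: it has no rational root (each ±√34 ± √142 is irrational), and any factorization into two quadratics over Q would force √(4828) ∈ Q (pairing opposite roots) or √34, √142 ∈ Q (other pairings), all impossible. Hence [Q(γ):Q] = 4 = [Q(√34, √142):Q], so Q(γ) = Q(√34, √142).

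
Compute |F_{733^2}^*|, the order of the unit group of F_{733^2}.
|F_{733^2}^*| = 537288

F_{733^2} has 733^2 = 537289 elements; its multiplicative group consists of all nonzero elements, so |F_{733^2}^*| = 537289 - 1 = 537288. (It is cyclic since any finite subgroup of the multiplicative group of a field is cyclic.)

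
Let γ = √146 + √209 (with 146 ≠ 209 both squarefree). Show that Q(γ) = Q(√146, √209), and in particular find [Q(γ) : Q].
[Q(γ) : Q] = 4 (equivalently, Q(γ) = Q(√146, √209))

Obviously Q(γ) ⊆ Q(√146, √209), and [Q(√146, √209):Q] = 4 (since 146, 209 are distinct squarefree integers > 1 with 30514 not a perfect square). To show equality we compute the minimal polynomial of γ. From γ = √146 + √209: γ^2 = 146 + 2√(30514) + 209 = 355 + 2√(30514), so γ^2 - 355 = 2√(30514); squaring, (γ^2 - 355)^2 = 4·30514, i.e. γ^4 - 710γ^2 + 126025 - 122056 = 0, i.e. γ^4 - 710γ^2 + 3969 = 0. So γ is a root of x^4 - 710x^2 + 3969. This polynomial is irreducible over Q: it has no rational root (each ±√146 ± √209 is irrational), and any factorization into two quadratics over Q would force √(30514) ∈ Q (pairing opposite roots) or √146, √209 ∈ Q (other pairings), all impossible. Hence [Q(γ):Q] = 4 = [Q(√146, √209):Q], so Q(γ) = Q(√146, √209).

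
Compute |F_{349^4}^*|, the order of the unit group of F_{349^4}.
|F_{349^4}^*| = 14835483600

F_{349^4} has 349^4 = 14835483601 elements; its multiplicative group consists of all nonzero elements, so |F_{349^4}^*| = 14835483601 - 1 = 14835483600. (It is cyclic since any finite subgroup of the multiplicative group of a field is cyclic.)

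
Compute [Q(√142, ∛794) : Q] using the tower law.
[Q(√142, ∛794) : Q] = 6

Let L = Q(√142, ∛794). Since Q(√142) ⊂ L and [Q(√142):Q] = 2, the tower law gives 2 | [L:Q]. Likewise Q(∛794) ⊂ L with [Q(∛794):Q] = 3 (because 794 is not a perfect cube), so 3 | [L:Q]. As gcd(2,3) = 1, [L:Q] is divisible by 6. Conversely L is generated over Q by √142 and ∛794, so [L:Q] ≤ 2·3 = 6. Therefore [Q(√142, ∛794) : Q] = 6.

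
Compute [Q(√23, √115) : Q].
[Q(√23, √115) : Q] = 4

[Q(√23):Q] = 2 (min poly x^2 - 23, irreducible since 23 is squarefree > 1). For the top step, suppose √115 ∈ Q(√23), say √115 = c + d√23 with c, d ∈ Q. Squaring: 115 = c^2 + 23d^2 + 2cd√23. Since √23 ∉ Q this forces 2cd = 0. If d = 0 then √115 = c ∈ Q, contradicting 115 squarefree > 1. If c = 0 then 115 = 23d^2, so 23·115 = (23d)^2 is a perfect square in Q — but 23·115 = 2645 is not a perfect square (since 23 and 115 are distinct squarefree integers). Contradiction. Hence √115 ∉ Q(√23), so x^2 - 115 stays irreducible over Q(√23) and [Q(√23, √115) : Q(√23)] = 2. By the tower law, [Q(√23, √115) : Q] = 2 · 2 = 4.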